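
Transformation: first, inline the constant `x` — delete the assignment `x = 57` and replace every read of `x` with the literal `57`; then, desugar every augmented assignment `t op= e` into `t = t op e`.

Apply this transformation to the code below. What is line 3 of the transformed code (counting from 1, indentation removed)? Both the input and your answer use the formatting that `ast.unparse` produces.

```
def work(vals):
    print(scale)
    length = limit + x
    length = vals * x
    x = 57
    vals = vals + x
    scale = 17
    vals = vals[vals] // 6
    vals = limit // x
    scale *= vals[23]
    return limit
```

length = limit + 57

Transformed code:
def work(vals):
    print(scale)
    length = limit + 57
    length = vals * 57
    vals = vals + 57
    scale = 17
    vals = vals[vals] // 6
    vals = limit // 57
    scale = scale * vals[23]
    return limit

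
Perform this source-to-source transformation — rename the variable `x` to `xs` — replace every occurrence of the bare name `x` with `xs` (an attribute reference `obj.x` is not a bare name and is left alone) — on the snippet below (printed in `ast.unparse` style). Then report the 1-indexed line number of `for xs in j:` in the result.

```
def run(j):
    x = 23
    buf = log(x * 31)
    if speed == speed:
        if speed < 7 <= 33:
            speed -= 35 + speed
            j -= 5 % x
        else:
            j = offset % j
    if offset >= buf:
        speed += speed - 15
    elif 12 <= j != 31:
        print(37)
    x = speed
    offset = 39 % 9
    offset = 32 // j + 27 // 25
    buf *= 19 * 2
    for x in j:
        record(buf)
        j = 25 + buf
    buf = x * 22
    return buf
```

18

Transformed code:
def run(j):
    xs = 23
    buf = log(xs * 31)
    if speed == speed:
        if speed < 7 <= 33:
            speed -= 35 + speed
            j -= 5 % xs
        else:
            j = offset % j
    if offset >= buf:
        speed += speed - 15
    elif 12 <= j != 31:
        print(37)
    xs = speed
    offset = 39 % 9
    offset = 32 // j + 27 // 25
    buf *= 19 * 2
    for xs in j:
        record(buf)
        j = 25 + buf
    buf = xs * 22
    return buf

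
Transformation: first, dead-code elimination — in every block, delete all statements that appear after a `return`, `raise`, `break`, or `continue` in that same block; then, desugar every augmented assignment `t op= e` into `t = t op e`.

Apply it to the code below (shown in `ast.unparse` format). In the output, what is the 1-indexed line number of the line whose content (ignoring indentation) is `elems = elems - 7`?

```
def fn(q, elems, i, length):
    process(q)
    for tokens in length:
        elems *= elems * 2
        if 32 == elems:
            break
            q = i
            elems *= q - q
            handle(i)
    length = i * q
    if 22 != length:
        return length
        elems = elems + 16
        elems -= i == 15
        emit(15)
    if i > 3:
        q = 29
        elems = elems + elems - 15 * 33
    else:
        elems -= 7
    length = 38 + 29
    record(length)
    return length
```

14

Transformed code:
def fn(q, elems, i, length):
    process(q)
    for tokens in length:
        elems = elems * (elems * 2)
        if 32 == elems:
            break
    length = i * q
    if 22 != length:
        return length
    if i > 3:
        q = 29
        elems = elems + elems - 15 * 33
    else:
        elems = elems - 7
    length = 38 + 29
    record(length)
    return length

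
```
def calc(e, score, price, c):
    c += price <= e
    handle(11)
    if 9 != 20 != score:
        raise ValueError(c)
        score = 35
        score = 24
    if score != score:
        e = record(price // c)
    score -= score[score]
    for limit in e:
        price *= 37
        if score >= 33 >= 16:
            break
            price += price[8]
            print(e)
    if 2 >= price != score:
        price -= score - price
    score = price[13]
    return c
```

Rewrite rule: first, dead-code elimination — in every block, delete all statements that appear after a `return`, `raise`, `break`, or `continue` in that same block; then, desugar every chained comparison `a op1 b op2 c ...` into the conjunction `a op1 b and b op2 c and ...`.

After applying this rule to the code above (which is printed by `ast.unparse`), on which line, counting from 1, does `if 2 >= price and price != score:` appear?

13

Transformed code:
def calc(e, score, price, c):
    c += price <= e
    handle(11)
    if 9 != 20 and 20 != score:
        raise ValueError(c)
    if score != score:
        e = record(price // c)
    score -= score[score]
    for limit in e:
        price *= 37
        if score >= 33 and 33 >= 16:
            break
    if 2 >= price and price != score:
        price -= score - price
    score = price[13]
    return c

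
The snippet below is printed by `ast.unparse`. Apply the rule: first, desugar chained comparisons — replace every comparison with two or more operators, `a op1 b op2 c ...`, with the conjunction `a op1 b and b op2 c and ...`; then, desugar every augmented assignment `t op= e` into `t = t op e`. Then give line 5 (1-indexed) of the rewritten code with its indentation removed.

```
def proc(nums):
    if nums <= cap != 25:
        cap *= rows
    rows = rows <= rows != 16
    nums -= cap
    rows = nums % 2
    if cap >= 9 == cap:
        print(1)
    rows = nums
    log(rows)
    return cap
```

Transformed code:
def proc(nums):
    if nums <= cap and cap != 25:
        cap = cap * rows
    rows = rows <= rows and rows != 16
    nums = nums - cap
    rows = nums % 2
    if cap >= 9 and 9 == cap:
        print(1)
    rows = nums
    log(rows)
    return cap

nums = nums - cap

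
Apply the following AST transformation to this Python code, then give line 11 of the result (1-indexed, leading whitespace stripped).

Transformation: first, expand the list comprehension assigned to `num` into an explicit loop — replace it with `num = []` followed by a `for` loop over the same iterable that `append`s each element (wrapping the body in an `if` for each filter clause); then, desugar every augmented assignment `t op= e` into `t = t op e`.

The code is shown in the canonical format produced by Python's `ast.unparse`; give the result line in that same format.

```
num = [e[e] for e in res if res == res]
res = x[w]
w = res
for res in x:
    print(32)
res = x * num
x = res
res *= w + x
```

res = res * (w + x)

Transformed code:
num = []
for e in res:
    if res == res:
        num.append(e[e])
res = x[w]
w = res
for res in x:
    print(32)
res = x * num
x = res
res = res * (w + x)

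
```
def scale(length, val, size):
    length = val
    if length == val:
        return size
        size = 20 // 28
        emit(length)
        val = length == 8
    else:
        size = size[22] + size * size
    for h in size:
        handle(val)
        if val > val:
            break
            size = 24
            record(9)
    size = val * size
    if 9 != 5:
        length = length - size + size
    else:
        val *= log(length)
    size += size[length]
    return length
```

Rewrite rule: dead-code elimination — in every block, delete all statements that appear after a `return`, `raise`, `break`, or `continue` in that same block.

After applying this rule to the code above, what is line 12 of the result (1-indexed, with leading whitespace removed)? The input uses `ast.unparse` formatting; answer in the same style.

Transformed code:
def scale(length, val, size):
    length = val
    if length == val:
        return size
    else:
        size = size[22] + size * size
    for h in size:
        handle(val)
        if val > val:
            break
    size = val * size
    if 9 != 5:
        length = length - size + size
    else:
        val *= log(length)
    size += size[length]
    return length

if 9 != 5:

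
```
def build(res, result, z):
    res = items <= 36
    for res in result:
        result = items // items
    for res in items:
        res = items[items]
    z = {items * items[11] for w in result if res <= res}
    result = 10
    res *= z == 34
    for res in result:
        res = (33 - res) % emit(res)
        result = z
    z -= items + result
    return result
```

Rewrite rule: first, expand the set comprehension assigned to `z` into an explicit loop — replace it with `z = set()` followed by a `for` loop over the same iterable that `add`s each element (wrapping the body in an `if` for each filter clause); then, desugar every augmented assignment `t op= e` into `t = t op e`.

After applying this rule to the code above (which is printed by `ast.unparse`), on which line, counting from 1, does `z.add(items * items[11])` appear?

10

Transformed code:
def build(res, result, z):
    res = items <= 36
    for res in result:
        result = items // items
    for res in items:
        res = items[items]
    z = set()
    for w in result:
        if res <= res:
            z.add(items * items[11])
    result = 10
    res = res * (z == 34)
    for res in result:
        res = (33 - res) % emit(res)
        result = z
    z = z - (items + result)
    return result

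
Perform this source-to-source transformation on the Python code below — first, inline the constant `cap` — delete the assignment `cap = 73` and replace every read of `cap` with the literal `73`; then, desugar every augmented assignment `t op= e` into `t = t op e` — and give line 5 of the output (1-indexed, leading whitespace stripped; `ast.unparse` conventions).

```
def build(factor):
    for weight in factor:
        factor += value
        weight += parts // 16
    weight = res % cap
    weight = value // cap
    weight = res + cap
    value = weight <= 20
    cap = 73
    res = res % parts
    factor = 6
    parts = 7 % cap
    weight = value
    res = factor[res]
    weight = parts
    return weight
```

weight = res % 73

Transformed code:
def build(factor):
    for weight in factor:
        factor = factor + value
        weight = weight + parts // 16
    weight = res % 73
    weight = value // 73
    weight = res + 73
    value = weight <= 20
    res = res % parts
    factor = 6
    parts = 7 % 73
    weight = value
    res = factor[res]
    weight = parts
    return weight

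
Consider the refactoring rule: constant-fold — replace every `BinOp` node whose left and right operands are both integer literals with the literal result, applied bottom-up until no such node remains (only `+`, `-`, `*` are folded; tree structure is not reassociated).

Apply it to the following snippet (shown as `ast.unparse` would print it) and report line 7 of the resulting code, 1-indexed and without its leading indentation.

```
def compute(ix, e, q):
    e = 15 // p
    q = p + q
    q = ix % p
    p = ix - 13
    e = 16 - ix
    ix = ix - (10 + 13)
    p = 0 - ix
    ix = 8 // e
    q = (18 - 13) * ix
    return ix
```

Transformed code:
def compute(ix, e, q):
    e = 15 // p
    q = p + q
    q = ix % p
    p = ix - 13
    e = 16 - ix
    ix = ix - 23
    p = 0 - ix
    ix = 8 // e
    q = 5 * ix
    return ix

ix = ix - 23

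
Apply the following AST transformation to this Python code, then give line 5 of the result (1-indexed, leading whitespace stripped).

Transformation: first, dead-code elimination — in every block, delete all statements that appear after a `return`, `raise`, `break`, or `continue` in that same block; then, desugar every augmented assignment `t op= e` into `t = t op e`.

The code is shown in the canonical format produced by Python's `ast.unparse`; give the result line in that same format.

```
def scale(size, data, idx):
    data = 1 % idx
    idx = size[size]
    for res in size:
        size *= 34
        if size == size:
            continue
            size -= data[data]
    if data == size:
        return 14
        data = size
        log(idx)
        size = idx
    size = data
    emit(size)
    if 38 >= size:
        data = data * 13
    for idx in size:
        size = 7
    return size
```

size = size * 34

Transformed code:
def scale(size, data, idx):
    data = 1 % idx
    idx = size[size]
    for res in size:
        size = size * 34
        if size == size:
            continue
    if data == size:
        return 14
    size = data
    emit(size)
    if 38 >= size:
        data = data * 13
    for idx in size:
        size = 7
    return size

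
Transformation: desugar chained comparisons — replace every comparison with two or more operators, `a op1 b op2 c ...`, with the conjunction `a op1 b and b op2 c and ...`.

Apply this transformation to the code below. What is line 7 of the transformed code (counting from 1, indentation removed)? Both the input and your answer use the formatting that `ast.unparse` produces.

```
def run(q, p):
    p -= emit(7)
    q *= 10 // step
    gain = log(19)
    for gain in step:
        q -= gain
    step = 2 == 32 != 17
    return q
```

step = 2 == 32 and 32 != 17

Transformed code:
def run(q, p):
    p -= emit(7)
    q *= 10 // step
    gain = log(19)
    for gain in step:
        q -= gain
    step = 2 == 32 and 32 != 17
    return q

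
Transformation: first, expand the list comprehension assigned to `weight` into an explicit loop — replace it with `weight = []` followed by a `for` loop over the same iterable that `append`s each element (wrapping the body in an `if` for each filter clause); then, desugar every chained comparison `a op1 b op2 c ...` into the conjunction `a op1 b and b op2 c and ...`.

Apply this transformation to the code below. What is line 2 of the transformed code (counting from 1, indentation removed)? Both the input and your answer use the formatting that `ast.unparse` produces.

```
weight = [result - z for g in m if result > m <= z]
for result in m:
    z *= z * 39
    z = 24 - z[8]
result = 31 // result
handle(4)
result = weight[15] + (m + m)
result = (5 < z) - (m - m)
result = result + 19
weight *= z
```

Transformed code:
weight = []
for g in m:
    if result > m and m <= z:
        weight.append(result - z)
for result in m:
    z *= z * 39
    z = 24 - z[8]
result = 31 // result
handle(4)
result = weight[15] + (m + m)
result = (5 < z) - (m - m)
result = result + 19
weight *= z

for g in m:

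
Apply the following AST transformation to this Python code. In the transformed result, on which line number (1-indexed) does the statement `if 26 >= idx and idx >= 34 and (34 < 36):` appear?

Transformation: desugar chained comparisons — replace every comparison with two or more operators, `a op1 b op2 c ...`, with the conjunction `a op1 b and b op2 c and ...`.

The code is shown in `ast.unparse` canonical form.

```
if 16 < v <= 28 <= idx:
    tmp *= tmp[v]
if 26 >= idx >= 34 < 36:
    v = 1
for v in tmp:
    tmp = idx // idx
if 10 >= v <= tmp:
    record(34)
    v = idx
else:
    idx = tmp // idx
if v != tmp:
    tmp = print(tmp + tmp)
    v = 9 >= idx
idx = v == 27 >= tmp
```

3

Transformed code:
if 16 < v and v <= 28 and (28 <= idx):
    tmp *= tmp[v]
if 26 >= idx and idx >= 34 and (34 < 36):
    v = 1
for v in tmp:
    tmp = idx // idx
if 10 >= v and v <= tmp:
    record(34)
    v = idx
else:
    idx = tmp // idx
if v != tmp:
    tmp = print(tmp + tmp)
    v = 9 >= idx
idx = v == 27 and 27 >= tmp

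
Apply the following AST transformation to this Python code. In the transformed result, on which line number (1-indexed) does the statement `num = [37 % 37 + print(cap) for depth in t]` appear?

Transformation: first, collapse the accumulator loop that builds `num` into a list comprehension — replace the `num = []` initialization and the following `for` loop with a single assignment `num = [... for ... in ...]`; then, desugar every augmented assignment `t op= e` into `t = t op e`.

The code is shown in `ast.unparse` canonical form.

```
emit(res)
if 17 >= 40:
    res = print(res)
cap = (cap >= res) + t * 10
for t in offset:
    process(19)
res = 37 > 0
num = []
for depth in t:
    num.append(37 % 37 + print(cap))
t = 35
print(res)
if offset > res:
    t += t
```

Transformed code:
emit(res)
if 17 >= 40:
    res = print(res)
cap = (cap >= res) + t * 10
for t in offset:
    process(19)
res = 37 > 0
num = [37 % 37 + print(cap) for depth in t]
t = 35
print(res)
if offset > res:
    t = t + t

8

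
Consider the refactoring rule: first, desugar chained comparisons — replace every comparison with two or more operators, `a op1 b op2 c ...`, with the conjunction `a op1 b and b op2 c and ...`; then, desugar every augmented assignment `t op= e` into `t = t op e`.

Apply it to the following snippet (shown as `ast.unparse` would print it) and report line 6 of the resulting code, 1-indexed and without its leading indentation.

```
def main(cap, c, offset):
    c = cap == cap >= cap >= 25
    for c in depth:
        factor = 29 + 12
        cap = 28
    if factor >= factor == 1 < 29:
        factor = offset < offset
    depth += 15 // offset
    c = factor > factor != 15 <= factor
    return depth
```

Transformed code:
def main(cap, c, offset):
    c = cap == cap and cap >= cap and (cap >= 25)
    for c in depth:
        factor = 29 + 12
        cap = 28
    if factor >= factor and factor == 1 and (1 < 29):
        factor = offset < offset
    depth = depth + 15 // offset
    c = factor > factor and factor != 15 and (15 <= factor)
    return depth

if factor >= factor and factor == 1 and (1 < 29):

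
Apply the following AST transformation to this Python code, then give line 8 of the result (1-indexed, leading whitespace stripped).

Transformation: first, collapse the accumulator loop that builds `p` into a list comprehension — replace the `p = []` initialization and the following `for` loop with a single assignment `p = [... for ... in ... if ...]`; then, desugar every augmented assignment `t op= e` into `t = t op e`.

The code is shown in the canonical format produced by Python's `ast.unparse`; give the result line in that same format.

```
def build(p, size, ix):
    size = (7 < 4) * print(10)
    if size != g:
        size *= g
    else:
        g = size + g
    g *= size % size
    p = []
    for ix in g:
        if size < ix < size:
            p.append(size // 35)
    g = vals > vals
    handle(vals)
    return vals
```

Transformed code:
def build(p, size, ix):
    size = (7 < 4) * print(10)
    if size != g:
        size = size * g
    else:
        g = size + g
    g = g * (size % size)
    p = [size // 35 for ix in g if size < ix < size]
    g = vals > vals
    handle(vals)
    return vals

p = [size // 35 for ix in g if size < ix < size]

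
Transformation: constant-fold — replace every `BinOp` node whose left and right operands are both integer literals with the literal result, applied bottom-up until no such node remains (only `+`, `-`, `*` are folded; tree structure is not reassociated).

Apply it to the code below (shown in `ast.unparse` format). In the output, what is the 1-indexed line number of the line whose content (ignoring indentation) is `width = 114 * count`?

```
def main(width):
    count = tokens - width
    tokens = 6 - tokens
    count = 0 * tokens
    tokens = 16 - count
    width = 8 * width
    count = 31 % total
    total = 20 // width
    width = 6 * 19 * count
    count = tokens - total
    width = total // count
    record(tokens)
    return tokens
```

Transformed code:
def main(width):
    count = tokens - width
    tokens = 6 - tokens
    count = 0 * tokens
    tokens = 16 - count
    width = 8 * width
    count = 31 % total
    total = 20 // width
    width = 114 * count
    count = tokens - total
    width = total // count
    record(tokens)
    return tokens

9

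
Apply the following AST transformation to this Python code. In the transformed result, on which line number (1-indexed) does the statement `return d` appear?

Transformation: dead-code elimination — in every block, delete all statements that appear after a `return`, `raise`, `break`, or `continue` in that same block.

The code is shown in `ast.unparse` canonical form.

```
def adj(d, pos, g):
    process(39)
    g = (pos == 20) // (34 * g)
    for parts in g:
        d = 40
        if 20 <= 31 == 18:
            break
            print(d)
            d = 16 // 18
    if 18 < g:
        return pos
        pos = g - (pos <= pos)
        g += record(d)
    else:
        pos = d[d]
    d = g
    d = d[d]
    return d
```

14

Transformed code:
def adj(d, pos, g):
    process(39)
    g = (pos == 20) // (34 * g)
    for parts in g:
        d = 40
        if 20 <= 31 == 18:
            break
    if 18 < g:
        return pos
    else:
        pos = d[d]
    d = g
    d = d[d]
    return d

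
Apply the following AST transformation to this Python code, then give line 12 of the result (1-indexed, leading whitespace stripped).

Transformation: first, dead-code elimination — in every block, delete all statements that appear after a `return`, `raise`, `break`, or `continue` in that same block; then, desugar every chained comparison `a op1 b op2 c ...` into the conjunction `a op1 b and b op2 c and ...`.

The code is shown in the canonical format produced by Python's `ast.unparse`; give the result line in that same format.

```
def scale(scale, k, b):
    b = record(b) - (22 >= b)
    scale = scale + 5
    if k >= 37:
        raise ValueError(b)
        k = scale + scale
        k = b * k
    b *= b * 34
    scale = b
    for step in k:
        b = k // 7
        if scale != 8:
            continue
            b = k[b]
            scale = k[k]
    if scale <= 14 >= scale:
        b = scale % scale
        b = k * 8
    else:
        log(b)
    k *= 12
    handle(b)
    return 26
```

if scale <= 14 and 14 >= scale:

Transformed code:
def scale(scale, k, b):
    b = record(b) - (22 >= b)
    scale = scale + 5
    if k >= 37:
        raise ValueError(b)
    b *= b * 34
    scale = b
    for step in k:
        b = k // 7
        if scale != 8:
            continue
    if scale <= 14 and 14 >= scale:
        b = scale % scale
        b = k * 8
    else:
        log(b)
    k *= 12
    handle(b)
    return 26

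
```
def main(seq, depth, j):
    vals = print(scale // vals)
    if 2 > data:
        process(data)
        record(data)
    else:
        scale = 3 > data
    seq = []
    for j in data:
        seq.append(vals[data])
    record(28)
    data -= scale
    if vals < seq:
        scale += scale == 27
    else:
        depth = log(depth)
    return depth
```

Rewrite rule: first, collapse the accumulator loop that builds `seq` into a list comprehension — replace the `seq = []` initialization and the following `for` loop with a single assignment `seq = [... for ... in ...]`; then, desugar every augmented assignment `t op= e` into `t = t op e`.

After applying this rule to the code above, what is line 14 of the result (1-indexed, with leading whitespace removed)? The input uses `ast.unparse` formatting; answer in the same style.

Transformed code:
def main(seq, depth, j):
    vals = print(scale // vals)
    if 2 > data:
        process(data)
        record(data)
    else:
        scale = 3 > data
    seq = [vals[data] for j in data]
    record(28)
    data = data - scale
    if vals < seq:
        scale = scale + (scale == 27)
    else:
        depth = log(depth)
    return depth

depth = log(depth)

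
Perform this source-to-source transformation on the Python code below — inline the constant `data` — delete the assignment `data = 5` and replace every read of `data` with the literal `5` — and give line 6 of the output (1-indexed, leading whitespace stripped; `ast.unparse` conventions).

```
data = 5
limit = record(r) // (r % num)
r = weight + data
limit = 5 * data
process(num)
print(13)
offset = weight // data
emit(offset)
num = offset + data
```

offset = weight // 5

Transformed code:
limit = record(r) // (r % num)
r = weight + 5
limit = 5 * 5
process(num)
print(13)
offset = weight // 5
emit(offset)
num = offset + 5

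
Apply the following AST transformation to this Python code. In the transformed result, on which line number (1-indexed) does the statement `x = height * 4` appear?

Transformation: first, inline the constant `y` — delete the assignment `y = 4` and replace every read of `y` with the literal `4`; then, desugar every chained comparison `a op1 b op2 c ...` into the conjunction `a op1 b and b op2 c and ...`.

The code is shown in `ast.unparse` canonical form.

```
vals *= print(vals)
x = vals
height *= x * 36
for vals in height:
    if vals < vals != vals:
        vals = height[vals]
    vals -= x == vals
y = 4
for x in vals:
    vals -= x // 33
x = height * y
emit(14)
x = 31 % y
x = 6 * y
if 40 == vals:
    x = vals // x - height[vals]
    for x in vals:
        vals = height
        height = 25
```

10

Transformed code:
vals *= print(vals)
x = vals
height *= x * 36
for vals in height:
    if vals < vals and vals != vals:
        vals = height[vals]
    vals -= x == vals
for x in vals:
    vals -= x // 33
x = height * 4
emit(14)
x = 31 % 4
x = 6 * 4
if 40 == vals:
    x = vals // x - height[vals]
    for x in vals:
        vals = height
        height = 25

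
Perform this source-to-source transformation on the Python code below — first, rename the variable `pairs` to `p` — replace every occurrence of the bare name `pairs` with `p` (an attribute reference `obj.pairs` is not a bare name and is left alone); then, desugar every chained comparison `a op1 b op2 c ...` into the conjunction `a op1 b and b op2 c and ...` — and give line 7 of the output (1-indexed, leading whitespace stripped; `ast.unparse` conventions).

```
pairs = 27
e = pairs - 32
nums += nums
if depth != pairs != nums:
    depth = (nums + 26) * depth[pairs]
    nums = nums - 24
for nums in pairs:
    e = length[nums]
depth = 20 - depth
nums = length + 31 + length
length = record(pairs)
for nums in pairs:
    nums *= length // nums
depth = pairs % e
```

for nums in p:

Transformed code:
p = 27
e = p - 32
nums += nums
if depth != p and p != nums:
    depth = (nums + 26) * depth[p]
    nums = nums - 24
for nums in p:
    e = length[nums]
depth = 20 - depth
nums = length + 31 + length
length = record(p)
for nums in p:
    nums *= length // nums
depth = p % e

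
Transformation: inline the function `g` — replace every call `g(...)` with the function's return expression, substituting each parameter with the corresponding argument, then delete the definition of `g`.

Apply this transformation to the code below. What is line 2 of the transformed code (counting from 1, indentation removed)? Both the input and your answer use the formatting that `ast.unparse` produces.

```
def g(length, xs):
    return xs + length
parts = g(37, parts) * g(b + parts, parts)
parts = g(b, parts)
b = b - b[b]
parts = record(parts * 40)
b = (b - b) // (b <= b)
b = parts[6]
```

parts = parts + b

Transformed code:
parts = (parts + 37) * (parts + (b + parts))
parts = parts + b
b = b - b[b]
parts = record(parts * 40)
b = (b - b) // (b <= b)
b = parts[6]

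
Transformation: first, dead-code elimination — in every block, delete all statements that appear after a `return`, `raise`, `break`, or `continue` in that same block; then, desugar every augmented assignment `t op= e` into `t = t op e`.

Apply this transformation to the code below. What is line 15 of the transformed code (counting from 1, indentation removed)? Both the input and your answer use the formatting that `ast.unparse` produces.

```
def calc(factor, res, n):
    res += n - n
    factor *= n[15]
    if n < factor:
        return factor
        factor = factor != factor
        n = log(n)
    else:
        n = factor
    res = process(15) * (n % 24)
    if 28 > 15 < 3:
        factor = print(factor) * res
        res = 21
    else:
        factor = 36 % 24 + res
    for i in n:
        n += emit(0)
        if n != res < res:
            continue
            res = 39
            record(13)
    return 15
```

Transformed code:
def calc(factor, res, n):
    res = res + (n - n)
    factor = factor * n[15]
    if n < factor:
        return factor
    else:
        n = factor
    res = process(15) * (n % 24)
    if 28 > 15 < 3:
        factor = print(factor) * res
        res = 21
    else:
        factor = 36 % 24 + res
    for i in n:
        n = n + emit(0)
        if n != res < res:
            continue
    return 15

n = n + emit(0)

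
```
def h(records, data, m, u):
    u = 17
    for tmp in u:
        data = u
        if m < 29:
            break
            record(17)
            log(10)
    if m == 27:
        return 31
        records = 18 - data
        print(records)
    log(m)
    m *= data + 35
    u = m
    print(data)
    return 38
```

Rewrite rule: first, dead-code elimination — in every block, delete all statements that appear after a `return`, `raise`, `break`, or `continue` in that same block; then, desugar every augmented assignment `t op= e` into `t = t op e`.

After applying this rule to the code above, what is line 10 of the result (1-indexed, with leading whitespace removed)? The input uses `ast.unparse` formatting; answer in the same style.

m = m * (data + 35)

Transformed code:
def h(records, data, m, u):
    u = 17
    for tmp in u:
        data = u
        if m < 29:
            break
    if m == 27:
        return 31
    log(m)
    m = m * (data + 35)
    u = m
    print(data)
    return 38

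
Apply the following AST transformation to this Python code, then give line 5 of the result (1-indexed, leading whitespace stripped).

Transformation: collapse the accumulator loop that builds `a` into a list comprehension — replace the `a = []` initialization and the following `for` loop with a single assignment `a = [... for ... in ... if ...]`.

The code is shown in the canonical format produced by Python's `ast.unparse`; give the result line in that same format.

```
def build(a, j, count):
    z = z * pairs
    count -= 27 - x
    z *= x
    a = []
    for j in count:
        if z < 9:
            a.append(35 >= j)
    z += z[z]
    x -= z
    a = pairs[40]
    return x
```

a = [35 >= j for j in count if z < 9]

Transformed code:
def build(a, j, count):
    z = z * pairs
    count -= 27 - x
    z *= x
    a = [35 >= j for j in count if z < 9]
    z += z[z]
    x -= z
    a = pairs[40]
    return x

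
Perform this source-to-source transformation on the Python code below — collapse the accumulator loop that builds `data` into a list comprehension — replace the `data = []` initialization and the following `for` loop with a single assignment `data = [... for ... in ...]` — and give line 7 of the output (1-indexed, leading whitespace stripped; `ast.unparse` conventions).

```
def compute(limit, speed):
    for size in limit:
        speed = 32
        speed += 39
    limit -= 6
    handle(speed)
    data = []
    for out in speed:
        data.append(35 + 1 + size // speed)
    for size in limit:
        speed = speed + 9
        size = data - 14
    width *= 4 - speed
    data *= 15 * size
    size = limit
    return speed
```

Transformed code:
def compute(limit, speed):
    for size in limit:
        speed = 32
        speed += 39
    limit -= 6
    handle(speed)
    data = [35 + 1 + size // speed for out in speed]
    for size in limit:
        speed = speed + 9
        size = data - 14
    width *= 4 - speed
    data *= 15 * size
    size = limit
    return speed

data = [35 + 1 + size // speed for out in speed]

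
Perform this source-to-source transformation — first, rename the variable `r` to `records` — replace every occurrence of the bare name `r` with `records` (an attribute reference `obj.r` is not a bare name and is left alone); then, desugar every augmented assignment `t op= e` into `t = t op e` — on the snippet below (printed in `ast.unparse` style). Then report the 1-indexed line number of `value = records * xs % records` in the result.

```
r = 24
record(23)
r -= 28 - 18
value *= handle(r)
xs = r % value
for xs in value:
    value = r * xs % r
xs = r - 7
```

7

Transformed code:
records = 24
record(23)
records = records - (28 - 18)
value = value * handle(records)
xs = records % value
for xs in value:
    value = records * xs % records
xs = records - 7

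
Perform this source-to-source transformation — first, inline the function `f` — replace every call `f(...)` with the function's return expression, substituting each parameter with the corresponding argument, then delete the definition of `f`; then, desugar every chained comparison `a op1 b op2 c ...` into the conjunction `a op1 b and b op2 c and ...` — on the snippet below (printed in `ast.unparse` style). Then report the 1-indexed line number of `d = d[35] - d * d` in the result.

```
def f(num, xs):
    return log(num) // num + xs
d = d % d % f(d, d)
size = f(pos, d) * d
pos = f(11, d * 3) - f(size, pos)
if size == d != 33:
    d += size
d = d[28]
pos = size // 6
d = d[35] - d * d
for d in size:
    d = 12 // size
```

8

Transformed code:
d = d % d % (log(d) // d + d)
size = (log(pos) // pos + d) * d
pos = log(11) // 11 + d * 3 - (log(size) // size + pos)
if size == d and d != 33:
    d += size
d = d[28]
pos = size // 6
d = d[35] - d * d
for d in size:
    d = 12 // size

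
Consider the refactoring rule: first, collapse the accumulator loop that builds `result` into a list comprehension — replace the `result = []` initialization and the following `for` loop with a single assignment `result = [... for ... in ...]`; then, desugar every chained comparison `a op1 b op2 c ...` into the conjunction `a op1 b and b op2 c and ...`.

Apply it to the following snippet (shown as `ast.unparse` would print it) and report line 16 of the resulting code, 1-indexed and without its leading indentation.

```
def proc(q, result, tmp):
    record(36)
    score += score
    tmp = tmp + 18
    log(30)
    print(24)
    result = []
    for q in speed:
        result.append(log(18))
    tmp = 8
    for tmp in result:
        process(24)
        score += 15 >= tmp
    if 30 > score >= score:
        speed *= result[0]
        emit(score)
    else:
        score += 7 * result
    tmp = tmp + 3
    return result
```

score += 7 * result

Transformed code:
def proc(q, result, tmp):
    record(36)
    score += score
    tmp = tmp + 18
    log(30)
    print(24)
    result = [log(18) for q in speed]
    tmp = 8
    for tmp in result:
        process(24)
        score += 15 >= tmp
    if 30 > score and score >= score:
        speed *= result[0]
        emit(score)
    else:
        score += 7 * result
    tmp = tmp + 3
    return result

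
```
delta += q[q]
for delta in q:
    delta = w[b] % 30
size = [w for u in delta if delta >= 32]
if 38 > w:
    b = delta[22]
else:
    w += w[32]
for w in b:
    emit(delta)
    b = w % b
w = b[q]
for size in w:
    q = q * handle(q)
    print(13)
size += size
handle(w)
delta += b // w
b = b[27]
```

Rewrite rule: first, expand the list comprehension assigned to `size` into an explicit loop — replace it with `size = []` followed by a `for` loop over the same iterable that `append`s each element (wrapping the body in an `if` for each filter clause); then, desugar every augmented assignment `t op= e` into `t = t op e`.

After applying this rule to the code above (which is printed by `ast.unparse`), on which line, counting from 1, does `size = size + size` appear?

19

Transformed code:
delta = delta + q[q]
for delta in q:
    delta = w[b] % 30
size = []
for u in delta:
    if delta >= 32:
        size.append(w)
if 38 > w:
    b = delta[22]
else:
    w = w + w[32]
for w in b:
    emit(delta)
    b = w % b
w = b[q]
for size in w:
    q = q * handle(q)
    print(13)
size = size + size
handle(w)
delta = delta + b // w
b = b[27]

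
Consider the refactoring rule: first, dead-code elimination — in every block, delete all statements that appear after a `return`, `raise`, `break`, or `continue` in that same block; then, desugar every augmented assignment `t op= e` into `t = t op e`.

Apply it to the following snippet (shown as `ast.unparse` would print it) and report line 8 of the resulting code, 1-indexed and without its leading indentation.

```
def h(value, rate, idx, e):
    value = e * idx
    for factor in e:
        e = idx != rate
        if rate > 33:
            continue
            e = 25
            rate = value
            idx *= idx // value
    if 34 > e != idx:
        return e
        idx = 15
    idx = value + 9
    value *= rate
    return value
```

Transformed code:
def h(value, rate, idx, e):
    value = e * idx
    for factor in e:
        e = idx != rate
        if rate > 33:
            continue
    if 34 > e != idx:
        return e
    idx = value + 9
    value = value * rate
    return value

return e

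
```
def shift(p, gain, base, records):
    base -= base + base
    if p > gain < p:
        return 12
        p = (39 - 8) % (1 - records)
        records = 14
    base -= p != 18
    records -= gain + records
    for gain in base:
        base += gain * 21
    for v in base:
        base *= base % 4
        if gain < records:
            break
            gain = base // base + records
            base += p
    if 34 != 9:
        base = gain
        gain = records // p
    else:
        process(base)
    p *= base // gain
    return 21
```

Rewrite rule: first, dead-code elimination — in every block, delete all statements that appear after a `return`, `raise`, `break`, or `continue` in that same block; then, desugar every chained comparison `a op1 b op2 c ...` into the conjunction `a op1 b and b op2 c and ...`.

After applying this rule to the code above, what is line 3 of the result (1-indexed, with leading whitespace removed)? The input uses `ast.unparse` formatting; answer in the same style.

if p > gain and gain < p:

Transformed code:
def shift(p, gain, base, records):
    base -= base + base
    if p > gain and gain < p:
        return 12
    base -= p != 18
    records -= gain + records
    for gain in base:
        base += gain * 21
    for v in base:
        base *= base % 4
        if gain < records:
            break
    if 34 != 9:
        base = gain
        gain = records // p
    else:
        process(base)
    p *= base // gain
    return 21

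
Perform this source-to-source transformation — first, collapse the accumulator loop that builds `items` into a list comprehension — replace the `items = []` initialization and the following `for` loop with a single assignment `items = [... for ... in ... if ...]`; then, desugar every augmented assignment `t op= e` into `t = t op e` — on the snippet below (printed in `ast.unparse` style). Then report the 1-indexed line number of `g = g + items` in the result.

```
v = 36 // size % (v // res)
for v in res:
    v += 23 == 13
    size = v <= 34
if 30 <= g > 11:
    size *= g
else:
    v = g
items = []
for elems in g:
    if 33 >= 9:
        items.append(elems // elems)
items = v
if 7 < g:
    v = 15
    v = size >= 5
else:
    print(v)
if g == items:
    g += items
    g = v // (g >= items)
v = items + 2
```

Transformed code:
v = 36 // size % (v // res)
for v in res:
    v = v + (23 == 13)
    size = v <= 34
if 30 <= g > 11:
    size = size * g
else:
    v = g
items = [elems // elems for elems in g if 33 >= 9]
items = v
if 7 < g:
    v = 15
    v = size >= 5
else:
    print(v)
if g == items:
    g = g + items
    g = v // (g >= items)
v = items + 2

17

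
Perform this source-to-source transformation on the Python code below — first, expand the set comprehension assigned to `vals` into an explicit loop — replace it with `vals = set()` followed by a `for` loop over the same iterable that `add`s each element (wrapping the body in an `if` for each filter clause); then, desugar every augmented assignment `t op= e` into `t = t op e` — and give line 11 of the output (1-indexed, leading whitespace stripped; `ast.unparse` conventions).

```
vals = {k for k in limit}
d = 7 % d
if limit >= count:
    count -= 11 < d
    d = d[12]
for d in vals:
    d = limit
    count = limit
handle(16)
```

handle(16)

Transformed code:
vals = set()
for k in limit:
    vals.add(k)
d = 7 % d
if limit >= count:
    count = count - (11 < d)
    d = d[12]
for d in vals:
    d = limit
    count = limit
handle(16)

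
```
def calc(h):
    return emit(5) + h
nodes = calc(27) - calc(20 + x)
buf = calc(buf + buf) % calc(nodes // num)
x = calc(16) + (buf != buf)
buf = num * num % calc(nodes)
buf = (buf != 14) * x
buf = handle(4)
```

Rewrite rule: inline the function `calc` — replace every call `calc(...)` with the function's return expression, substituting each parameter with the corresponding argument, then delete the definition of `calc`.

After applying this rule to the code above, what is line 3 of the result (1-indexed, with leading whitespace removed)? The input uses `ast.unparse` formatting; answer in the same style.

Transformed code:
nodes = emit(5) + 27 - (emit(5) + (20 + x))
buf = (emit(5) + (buf + buf)) % (emit(5) + nodes // num)
x = emit(5) + 16 + (buf != buf)
buf = num * num % (emit(5) + nodes)
buf = (buf != 14) * x
buf = handle(4)

x = emit(5) + 16 + (buf != buf)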